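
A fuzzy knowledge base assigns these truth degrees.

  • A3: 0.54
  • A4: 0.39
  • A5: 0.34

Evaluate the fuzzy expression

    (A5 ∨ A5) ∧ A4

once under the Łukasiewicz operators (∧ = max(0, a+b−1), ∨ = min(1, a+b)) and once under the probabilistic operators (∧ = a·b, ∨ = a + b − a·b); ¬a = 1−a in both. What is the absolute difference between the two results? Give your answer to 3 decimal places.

Under Łukasiewicz:
  A5 ∨ A5 = min(1, a+b) on (0.34, 0.34) = 0.68
  (A5 ∨ A5) ∧ A4 = max(0, a+b−1) on (0.68, 0.39) = 0.07
  → value = 0.0700
Under probabilistic:
  A5 ∨ A5 = a + b − a·b on (0.3400, 0.3400) = 0.5644
  (A5 ∨ A5) ∧ A4 = a·b on (0.5644, 0.3900) = 0.2201
  → value = 0.2201
|0.0700 − 0.2201| = 0.150

0.150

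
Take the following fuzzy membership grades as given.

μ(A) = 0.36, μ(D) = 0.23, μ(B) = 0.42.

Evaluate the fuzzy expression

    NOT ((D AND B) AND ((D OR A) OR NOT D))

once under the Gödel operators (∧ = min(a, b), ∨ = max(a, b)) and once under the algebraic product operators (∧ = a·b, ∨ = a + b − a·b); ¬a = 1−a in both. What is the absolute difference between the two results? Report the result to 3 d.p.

0.144

Under Gödel:
  D AND B = min(a, b) on (0.23, 0.42) = 0.23
  D OR A = max(a, b) on (0.23, 0.36) = 0.36
  NOT D = 1 − 0.23 = 0.77
  (D OR A) OR NOT D = max(a, b) on (0.36, 0.77) = 0.77
  (D AND B) AND ((D OR A) OR NOT D) = min(a, b) on (0.23, 0.77) = 0.23
  NOT ((D AND B) AND ((D OR A) OR NOT D)) = 1 − 0.23 = 0.77
  → value = 0.7700
Under algebraic product:
  D AND B = a·b on (0.2300, 0.4200) = 0.0966
  D OR A = a + b − a·b on (0.2300, 0.3600) = 0.5072
  NOT D = 1 − 0.2300 = 0.7700
  (D OR A) OR NOT D = a + b − a·b on (0.5072, 0.7700) = 0.8867
  (D AND B) AND ((D OR A) OR NOT D) = a·b on (0.0966, 0.8867) = 0.0857
  NOT ((D AND B) AND ((D OR A) OR NOT D)) = 1 − 0.0857 = 0.9143
  → value = 0.9143
|0.7700 − 0.9143| = 0.144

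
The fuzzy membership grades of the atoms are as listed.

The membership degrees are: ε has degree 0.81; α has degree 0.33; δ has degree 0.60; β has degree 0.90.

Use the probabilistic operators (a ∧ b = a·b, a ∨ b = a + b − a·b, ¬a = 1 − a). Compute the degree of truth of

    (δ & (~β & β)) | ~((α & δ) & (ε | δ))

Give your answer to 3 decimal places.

~β = 1 − 0.9000 = 0.1000
~β & β = a·b on (0.1000, 0.9000) = 0.0900
δ & (~β & β) = a·b on (0.6000, 0.0900) = 0.0540
α & δ = a·b on (0.3300, 0.6000) = 0.1980
ε | δ = a + b − a·b on (0.8100, 0.6000) = 0.9240
(α & δ) & (ε | δ) = a·b on (0.1980, 0.9240) = 0.1830
~((α & δ) & (ε | δ)) = 1 − 0.1830 = 0.8170
(δ & (~β & β)) | ~((α & δ) & (ε | δ)) = a + b − a·b on (0.0540, 0.8170) = 0.8269

0.827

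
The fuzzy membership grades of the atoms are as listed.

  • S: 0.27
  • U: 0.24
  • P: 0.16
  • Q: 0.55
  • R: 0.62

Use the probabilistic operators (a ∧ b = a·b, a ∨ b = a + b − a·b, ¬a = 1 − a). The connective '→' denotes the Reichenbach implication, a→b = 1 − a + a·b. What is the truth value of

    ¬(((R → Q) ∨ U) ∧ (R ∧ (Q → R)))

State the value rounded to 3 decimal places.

R → Q  [Reichenbach: 1 − a + a·b] with a=0.6200, b=0.5500 → 0.7210
(R → Q) ∨ U = a + b − a·b on (0.7210, 0.2400) = 0.7880
Q → R  [Reichenbach: 1 − a + a·b] with a=0.5500, b=0.6200 → 0.7910
R ∧ (Q → R) = a·b on (0.6200, 0.7910) = 0.4904
((R → Q) ∨ U) ∧ (R ∧ (Q → R)) = a·b on (0.7880, 0.4904) = 0.3864
¬(((R → Q) ∨ U) ∧ (R ∧ (Q → R))) = 1 − 0.3864 = 0.6136

0.614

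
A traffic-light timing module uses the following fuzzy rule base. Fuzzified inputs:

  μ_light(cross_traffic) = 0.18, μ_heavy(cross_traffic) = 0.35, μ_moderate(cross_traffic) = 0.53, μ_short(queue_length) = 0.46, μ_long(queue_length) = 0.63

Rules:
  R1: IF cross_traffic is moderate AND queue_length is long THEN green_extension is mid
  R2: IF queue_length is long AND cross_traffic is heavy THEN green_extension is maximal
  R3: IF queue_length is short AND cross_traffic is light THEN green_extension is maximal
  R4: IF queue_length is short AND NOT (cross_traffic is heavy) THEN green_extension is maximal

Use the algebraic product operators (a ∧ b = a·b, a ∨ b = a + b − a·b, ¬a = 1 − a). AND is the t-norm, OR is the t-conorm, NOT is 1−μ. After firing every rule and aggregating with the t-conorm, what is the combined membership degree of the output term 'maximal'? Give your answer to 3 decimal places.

R1: moderate=0.53, long=0.63; AND[a·b] → w = 0.3339
R2: long=0.63, heavy=0.35; AND[a·b] → w = 0.2205
R3: short=0.46, light=0.18; AND[a·b] → w = 0.0828
R4: short=0.46, ¬heavy=1−0.35=0.65; AND[a·b] → w = 0.2990
Rules with consequent 'maximal': {R2, R3, R4} → strengths 0.2205, 0.0828, 0.2990
Aggregate via t-conorm [a + b − a·b]: 0.4988

0.499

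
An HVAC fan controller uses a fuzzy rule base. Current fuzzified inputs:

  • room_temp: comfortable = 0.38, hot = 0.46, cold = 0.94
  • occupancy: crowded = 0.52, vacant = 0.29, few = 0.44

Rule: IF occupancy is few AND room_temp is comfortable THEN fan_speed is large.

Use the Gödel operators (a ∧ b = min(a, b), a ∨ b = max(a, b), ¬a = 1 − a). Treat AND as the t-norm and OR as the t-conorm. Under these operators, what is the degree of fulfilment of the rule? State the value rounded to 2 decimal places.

0.38

firing strength: few=0.44, comfortable=0.38; AND[min(a, b)] → w = 0.38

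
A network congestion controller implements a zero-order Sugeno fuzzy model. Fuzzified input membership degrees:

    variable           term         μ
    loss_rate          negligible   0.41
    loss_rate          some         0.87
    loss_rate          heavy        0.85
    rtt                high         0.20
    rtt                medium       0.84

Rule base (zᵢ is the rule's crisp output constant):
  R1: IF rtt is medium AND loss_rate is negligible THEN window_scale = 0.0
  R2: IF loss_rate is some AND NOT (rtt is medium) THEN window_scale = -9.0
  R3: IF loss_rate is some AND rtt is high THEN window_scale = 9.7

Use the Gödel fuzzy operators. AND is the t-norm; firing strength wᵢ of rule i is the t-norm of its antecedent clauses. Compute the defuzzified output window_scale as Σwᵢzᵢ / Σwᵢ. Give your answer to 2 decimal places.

0.65

R1 (z=0.0): medium=0.84, negligible=0.41; AND[min(a, b)] → w = 0.41
R2 (z=-9.0): some=0.87, ¬medium=1−0.84=0.16; AND[min(a, b)] → w = 0.16
R3 (z=9.7): some=0.87, high=0.20; AND[min(a, b)] → w = 0.20
Weighted average = (0.41·0.0 + 0.16·-9.0 + 0.20·9.7) / (0.41 + 0.16 + 0.20)
  = 0.5000 / 0.7700 = 0.65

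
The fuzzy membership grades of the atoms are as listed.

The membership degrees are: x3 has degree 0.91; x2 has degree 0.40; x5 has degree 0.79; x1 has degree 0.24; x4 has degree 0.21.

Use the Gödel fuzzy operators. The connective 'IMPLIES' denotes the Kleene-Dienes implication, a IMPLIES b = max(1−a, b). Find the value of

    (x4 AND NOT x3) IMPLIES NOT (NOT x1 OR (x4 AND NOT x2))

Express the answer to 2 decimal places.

NOT x3 = 1 − 0.91 = 0.09
x4 AND NOT x3 = min(a, b) on (0.21, 0.09) = 0.09
NOT x1 = 1 − 0.24 = 0.76
NOT x2 = 1 − 0.40 = 0.60
x4 AND NOT x2 = min(a, b) on (0.21, 0.60) = 0.21
NOT x1 OR (x4 AND NOT x2) = max(a, b) on (0.76, 0.21) = 0.76
NOT (NOT x1 OR (x4 AND NOT x2)) = 1 − 0.76 = 0.24
(x4 AND NOT x3) IMPLIES NOT (NOT x1 OR (x4 AND NOT x2))  [Kleene-Dienes: max(1−a, b)] with a=0.09, b=0.24 → 0.91

0.91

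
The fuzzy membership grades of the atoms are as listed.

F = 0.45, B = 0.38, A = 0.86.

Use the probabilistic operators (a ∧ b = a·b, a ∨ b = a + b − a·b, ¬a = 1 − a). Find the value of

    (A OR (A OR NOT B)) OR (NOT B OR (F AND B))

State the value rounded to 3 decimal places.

0.998

NOT B = 1 − 0.3800 = 0.6200
A OR NOT B = a + b − a·b on (0.8600, 0.6200) = 0.9468
A OR (A OR NOT B) = a + b − a·b on (0.8600, 0.9468) = 0.9926
NOT B = 1 − 0.3800 = 0.6200
F AND B = a·b on (0.4500, 0.3800) = 0.1710
NOT B OR (F AND B) = a + b − a·b on (0.6200, 0.1710) = 0.6850
(A OR (A OR NOT B)) OR (NOT B OR (F AND B)) = a + b − a·b on (0.9926, 0.6850) = 0.9977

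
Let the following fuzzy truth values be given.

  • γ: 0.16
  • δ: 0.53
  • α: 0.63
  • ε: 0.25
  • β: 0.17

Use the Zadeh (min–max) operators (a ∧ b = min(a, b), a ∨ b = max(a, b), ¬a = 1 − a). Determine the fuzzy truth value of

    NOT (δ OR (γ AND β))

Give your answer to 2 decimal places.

γ AND β = min(a, b) on (0.16, 0.17) = 0.16
δ OR (γ AND β) = max(a, b) on (0.53, 0.16) = 0.53
NOT (δ OR (γ AND β)) = 1 − 0.53 = 0.47

0.47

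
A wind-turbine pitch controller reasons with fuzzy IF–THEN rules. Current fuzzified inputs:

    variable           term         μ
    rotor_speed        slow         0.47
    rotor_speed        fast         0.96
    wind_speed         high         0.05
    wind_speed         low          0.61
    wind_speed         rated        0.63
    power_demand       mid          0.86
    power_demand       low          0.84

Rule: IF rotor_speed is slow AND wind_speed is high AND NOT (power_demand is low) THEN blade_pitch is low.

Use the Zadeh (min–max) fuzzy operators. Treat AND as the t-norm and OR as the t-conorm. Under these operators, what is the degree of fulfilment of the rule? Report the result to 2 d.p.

0.05

firing strength: slow=0.47, high=0.05, ¬low=1−0.84=0.16; AND[min(a, b)] → w = 0.05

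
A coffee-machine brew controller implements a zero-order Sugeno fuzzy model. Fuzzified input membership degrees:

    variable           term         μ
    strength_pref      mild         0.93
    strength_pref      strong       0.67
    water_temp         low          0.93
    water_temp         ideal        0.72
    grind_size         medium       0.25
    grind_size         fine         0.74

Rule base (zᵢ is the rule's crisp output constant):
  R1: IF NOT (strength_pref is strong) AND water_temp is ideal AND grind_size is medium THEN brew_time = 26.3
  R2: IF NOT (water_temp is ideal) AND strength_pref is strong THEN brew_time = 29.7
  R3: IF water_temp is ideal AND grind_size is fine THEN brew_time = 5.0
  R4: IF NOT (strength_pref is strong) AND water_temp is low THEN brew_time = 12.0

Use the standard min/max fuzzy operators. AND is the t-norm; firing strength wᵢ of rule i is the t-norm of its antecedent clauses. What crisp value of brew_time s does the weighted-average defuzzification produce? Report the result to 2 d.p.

14.21

R1 (z=26.3): ¬strong=1−0.67=0.33, ideal=0.72, medium=0.25; AND[min(a, b)] → w = 0.25
R2 (z=29.7): ¬ideal=1−0.72=0.28, strong=0.67; AND[min(a, b)] → w = 0.28
R3 (z=5.0): ideal=0.72, fine=0.74; AND[min(a, b)] → w = 0.72
R4 (z=12.0): ¬strong=1−0.67=0.33, low=0.93; AND[min(a, b)] → w = 0.33
Weighted average = (0.25·26.3 + 0.28·29.7 + 0.72·5.0 + 0.33·12.0) / (0.25 + 0.28 + 0.72 + 0.33)
  = 22.4510 / 1.5800 = 14.21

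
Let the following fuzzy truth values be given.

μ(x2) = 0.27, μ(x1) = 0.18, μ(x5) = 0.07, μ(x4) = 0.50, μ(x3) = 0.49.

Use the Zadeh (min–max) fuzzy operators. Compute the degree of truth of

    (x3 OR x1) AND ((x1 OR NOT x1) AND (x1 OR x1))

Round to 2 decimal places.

x3 OR x1 = max(a, b) on (0.49, 0.18) = 0.49
NOT x1 = 1 − 0.18 = 0.82
x1 OR NOT x1 = max(a, b) on (0.18, 0.82) = 0.82
x1 OR x1 = max(a, b) on (0.18, 0.18) = 0.18
(x1 OR NOT x1) AND (x1 OR x1) = min(a, b) on (0.82, 0.18) = 0.18
(x3 OR x1) AND ((x1 OR NOT x1) AND (x1 OR x1)) = min(a, b) on (0.49, 0.18) = 0.18

0.18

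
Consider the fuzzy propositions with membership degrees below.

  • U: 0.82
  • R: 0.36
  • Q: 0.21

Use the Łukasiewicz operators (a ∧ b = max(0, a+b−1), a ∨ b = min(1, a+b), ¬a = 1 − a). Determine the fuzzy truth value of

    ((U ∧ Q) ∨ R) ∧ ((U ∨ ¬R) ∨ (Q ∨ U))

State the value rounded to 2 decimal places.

U ∧ Q = max(0, a+b−1) on (0.82, 0.21) = 0.03
(U ∧ Q) ∨ R = min(1, a+b) on (0.03, 0.36) = 0.39
¬R = 1 − 0.36 = 0.64
U ∨ ¬R = min(1, a+b) on (0.82, 0.64) = 1.00
Q ∨ U = min(1, a+b) on (0.21, 0.82) = 1.00
(U ∨ ¬R) ∨ (Q ∨ U) = min(1, a+b) on (1.00, 1.00) = 1.00
((U ∧ Q) ∨ R) ∧ ((U ∨ ¬R) ∨ (Q ∨ U)) = max(0, a+b−1) on (0.39, 1.00) = 0.39

0.39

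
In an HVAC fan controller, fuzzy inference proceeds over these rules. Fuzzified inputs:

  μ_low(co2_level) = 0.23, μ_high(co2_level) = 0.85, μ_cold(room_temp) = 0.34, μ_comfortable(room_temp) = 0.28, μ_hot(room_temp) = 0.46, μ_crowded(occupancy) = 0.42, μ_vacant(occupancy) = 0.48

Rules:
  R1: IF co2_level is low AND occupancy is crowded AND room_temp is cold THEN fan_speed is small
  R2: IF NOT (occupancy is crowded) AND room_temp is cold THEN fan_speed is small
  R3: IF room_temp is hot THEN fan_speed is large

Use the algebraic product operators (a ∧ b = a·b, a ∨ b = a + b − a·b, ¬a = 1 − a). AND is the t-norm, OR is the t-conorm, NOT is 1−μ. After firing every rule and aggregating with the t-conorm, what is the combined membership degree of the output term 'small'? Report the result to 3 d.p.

R1: low=0.23, crowded=0.42, cold=0.34; AND[a·b] → w = 0.0328
R2: ¬crowded=1−0.42=0.58, cold=0.34; AND[a·b] → w = 0.1972
R3: hot=0.46 → w = 0.4600
Rules with consequent 'small': {R1, R2} → strengths 0.0328, 0.1972
Aggregate via t-conorm [a + b − a·b]: 0.2236

0.224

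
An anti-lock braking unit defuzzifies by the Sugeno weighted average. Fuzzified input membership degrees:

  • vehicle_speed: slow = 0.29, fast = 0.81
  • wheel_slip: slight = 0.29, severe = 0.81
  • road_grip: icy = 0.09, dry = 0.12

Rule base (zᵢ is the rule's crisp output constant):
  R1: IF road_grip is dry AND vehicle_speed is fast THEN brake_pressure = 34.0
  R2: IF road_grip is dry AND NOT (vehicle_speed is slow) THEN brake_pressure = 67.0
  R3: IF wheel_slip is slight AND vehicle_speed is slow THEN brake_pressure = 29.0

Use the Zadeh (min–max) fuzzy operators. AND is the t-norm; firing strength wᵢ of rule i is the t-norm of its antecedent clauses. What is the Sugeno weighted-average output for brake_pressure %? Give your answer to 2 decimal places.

38.74

R1 (z=34.0): dry=0.12, fast=0.81; AND[min(a, b)] → w = 0.12
R2 (z=67.0): dry=0.12, ¬slow=1−0.29=0.71; AND[min(a, b)] → w = 0.12
R3 (z=29.0): slight=0.29, slow=0.29; AND[min(a, b)] → w = 0.29
Weighted average = (0.12·34.0 + 0.12·67.0 + 0.29·29.0) / (0.12 + 0.12 + 0.29)
  = 20.5300 / 0.5300 = 38.74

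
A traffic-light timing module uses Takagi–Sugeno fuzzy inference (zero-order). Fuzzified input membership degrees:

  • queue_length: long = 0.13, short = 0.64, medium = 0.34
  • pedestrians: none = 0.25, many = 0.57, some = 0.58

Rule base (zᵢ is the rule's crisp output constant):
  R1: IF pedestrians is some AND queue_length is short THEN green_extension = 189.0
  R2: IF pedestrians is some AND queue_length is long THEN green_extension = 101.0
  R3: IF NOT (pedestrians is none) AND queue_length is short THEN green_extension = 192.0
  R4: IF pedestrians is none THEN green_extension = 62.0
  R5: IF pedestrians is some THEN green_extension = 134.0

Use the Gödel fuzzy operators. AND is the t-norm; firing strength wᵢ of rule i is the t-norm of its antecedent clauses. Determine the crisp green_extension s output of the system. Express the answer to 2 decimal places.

155.44

R1 (z=189.0): some=0.58, short=0.64; AND[min(a, b)] → w = 0.58
R2 (z=101.0): some=0.58, long=0.13; AND[min(a, b)] → w = 0.13
R3 (z=192.0): ¬none=1−0.25=0.75, short=0.64; AND[min(a, b)] → w = 0.64
R4 (z=62.0): none=0.25 → w = 0.25
R5 (z=134.0): some=0.58 → w = 0.58
Weighted average = (0.58·189.0 + 0.13·101.0 + 0.64·192.0 + 0.25·62.0 + 0.58·134.0) / (0.58 + 0.13 + 0.64 + 0.25 + 0.58)
  = 338.8500 / 2.1800 = 155.44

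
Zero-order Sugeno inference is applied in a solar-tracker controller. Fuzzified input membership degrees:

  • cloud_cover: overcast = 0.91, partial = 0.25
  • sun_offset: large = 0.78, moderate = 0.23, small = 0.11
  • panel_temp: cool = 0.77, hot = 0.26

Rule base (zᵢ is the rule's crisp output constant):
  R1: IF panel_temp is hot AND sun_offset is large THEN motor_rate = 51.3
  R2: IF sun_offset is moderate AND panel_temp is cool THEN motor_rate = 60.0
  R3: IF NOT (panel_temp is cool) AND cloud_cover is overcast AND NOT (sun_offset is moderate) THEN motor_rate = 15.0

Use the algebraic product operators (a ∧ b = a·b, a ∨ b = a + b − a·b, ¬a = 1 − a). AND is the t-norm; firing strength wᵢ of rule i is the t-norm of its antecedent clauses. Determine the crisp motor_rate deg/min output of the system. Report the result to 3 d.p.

43.335

R1 (z=51.3): hot=0.26, large=0.78; AND[a·b] → w = 0.2028
R2 (z=60.0): moderate=0.23, cool=0.77; AND[a·b] → w = 0.1771
R3 (z=15.0): ¬cool=1−0.77=0.23, overcast=0.91, ¬moderate=1−0.23=0.77; AND[a·b] → w = 0.1612
Weighted average = (0.2028·51.3 + 0.1771·60.0 + 0.1612·15.0) / (0.2028 + 0.1771 + 0.1612)
  = 23.4471 / 0.5411 = 43.335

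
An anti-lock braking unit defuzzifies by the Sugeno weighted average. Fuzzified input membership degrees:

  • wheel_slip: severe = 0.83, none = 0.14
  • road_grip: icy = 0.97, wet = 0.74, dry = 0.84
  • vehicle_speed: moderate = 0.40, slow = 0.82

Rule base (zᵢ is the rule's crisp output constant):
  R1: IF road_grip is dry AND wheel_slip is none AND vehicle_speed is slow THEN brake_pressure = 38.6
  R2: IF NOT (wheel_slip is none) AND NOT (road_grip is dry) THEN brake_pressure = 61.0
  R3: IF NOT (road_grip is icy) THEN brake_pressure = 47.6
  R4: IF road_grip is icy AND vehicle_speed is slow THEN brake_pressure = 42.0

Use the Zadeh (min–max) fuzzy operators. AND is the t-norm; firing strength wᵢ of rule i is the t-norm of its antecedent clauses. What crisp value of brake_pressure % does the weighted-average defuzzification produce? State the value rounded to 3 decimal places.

R1 (z=38.6): dry=0.84, none=0.14, slow=0.82; AND[min(a, b)] → w = 0.14
R2 (z=61.0): ¬none=1−0.14=0.86, ¬dry=1−0.84=0.16; AND[min(a, b)] → w = 0.16
R3 (z=47.6): ¬icy=1−0.97=0.03 → w = 0.03
R4 (z=42.0): icy=0.97, slow=0.82; AND[min(a, b)] → w = 0.82
Weighted average = (0.14·38.6 + 0.16·61.0 + 0.03·47.6 + 0.82·42.0) / (0.14 + 0.16 + 0.03 + 0.82)
  = 51.0320 / 1.1500 = 44.376

44.376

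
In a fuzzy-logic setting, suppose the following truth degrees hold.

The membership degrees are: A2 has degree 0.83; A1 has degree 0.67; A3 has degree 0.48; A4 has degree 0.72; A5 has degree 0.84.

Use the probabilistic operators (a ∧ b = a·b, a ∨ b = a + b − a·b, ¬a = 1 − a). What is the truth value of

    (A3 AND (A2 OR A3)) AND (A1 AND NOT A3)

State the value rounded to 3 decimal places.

0.152

A2 OR A3 = a + b − a·b on (0.8300, 0.4800) = 0.9116
A3 AND (A2 OR A3) = a·b on (0.4800, 0.9116) = 0.4376
NOT A3 = 1 − 0.4800 = 0.5200
A1 AND NOT A3 = a·b on (0.6700, 0.5200) = 0.3484
(A3 AND (A2 OR A3)) AND (A1 AND NOT A3) = a·b on (0.4376, 0.3484) = 0.1524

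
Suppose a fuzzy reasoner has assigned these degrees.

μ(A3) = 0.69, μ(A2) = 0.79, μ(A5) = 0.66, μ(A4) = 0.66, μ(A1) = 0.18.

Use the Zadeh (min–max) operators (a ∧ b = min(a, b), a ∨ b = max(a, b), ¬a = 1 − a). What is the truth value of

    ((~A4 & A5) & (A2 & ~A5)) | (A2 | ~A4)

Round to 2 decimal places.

0.79

~A4 = 1 − 0.66 = 0.34
~A4 & A5 = min(a, b) on (0.34, 0.66) = 0.34
~A5 = 1 − 0.66 = 0.34
A2 & ~A5 = min(a, b) on (0.79, 0.34) = 0.34
(~A4 & A5) & (A2 & ~A5) = min(a, b) on (0.34, 0.34) = 0.34
~A4 = 1 − 0.66 = 0.34
A2 | ~A4 = max(a, b) on (0.79, 0.34) = 0.79
((~A4 & A5) & (A2 & ~A5)) | (A2 | ~A4) = max(a, b) on (0.34, 0.79) = 0.79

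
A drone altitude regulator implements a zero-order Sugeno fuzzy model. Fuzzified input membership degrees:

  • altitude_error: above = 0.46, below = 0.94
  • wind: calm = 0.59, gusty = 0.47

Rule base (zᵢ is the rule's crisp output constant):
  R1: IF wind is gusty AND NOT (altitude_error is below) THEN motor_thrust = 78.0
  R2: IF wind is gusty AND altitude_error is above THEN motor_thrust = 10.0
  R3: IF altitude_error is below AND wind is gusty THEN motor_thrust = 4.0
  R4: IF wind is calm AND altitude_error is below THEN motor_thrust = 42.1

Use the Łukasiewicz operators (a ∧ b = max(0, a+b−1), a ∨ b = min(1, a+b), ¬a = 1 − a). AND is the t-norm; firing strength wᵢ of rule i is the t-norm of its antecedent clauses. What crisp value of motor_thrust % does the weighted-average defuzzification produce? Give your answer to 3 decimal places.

R1 (z=78.0): gusty=0.47, ¬below=1−0.94=0.06; AND[max(0, a+b−1)] → w = 0.00
R2 (z=10.0): gusty=0.47, above=0.46; AND[max(0, a+b−1)] → w = 0.00
R3 (z=4.0): below=0.94, gusty=0.47; AND[max(0, a+b−1)] → w = 0.41
R4 (z=42.1): calm=0.59, below=0.94; AND[max(0, a+b−1)] → w = 0.53
Weighted average = (0.00·78.0 + 0.00·10.0 + 0.41·4.0 + 0.53·42.1) / (0.00 + 0.00 + 0.41 + 0.53)
  = 23.9530 / 0.9400 = 25.482

25.482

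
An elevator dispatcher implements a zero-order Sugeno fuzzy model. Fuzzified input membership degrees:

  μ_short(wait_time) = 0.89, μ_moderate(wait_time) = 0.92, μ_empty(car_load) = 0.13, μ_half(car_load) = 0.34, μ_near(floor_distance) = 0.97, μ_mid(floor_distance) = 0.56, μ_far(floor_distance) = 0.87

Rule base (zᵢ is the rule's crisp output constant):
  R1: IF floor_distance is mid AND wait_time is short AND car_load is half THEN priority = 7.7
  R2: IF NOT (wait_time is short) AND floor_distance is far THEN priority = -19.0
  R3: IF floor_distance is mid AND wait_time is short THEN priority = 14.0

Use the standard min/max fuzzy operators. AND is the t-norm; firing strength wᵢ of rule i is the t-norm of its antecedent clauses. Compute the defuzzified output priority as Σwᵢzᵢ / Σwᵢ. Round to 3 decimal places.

8.285

R1 (z=7.7): mid=0.56, short=0.89, half=0.34; AND[min(a, b)] → w = 0.34
R2 (z=-19.0): ¬short=1−0.89=0.11, far=0.87; AND[min(a, b)] → w = 0.11
R3 (z=14.0): mid=0.56, short=0.89; AND[min(a, b)] → w = 0.56
Weighted average = (0.34·7.7 + 0.11·-19.0 + 0.56·14.0) / (0.34 + 0.11 + 0.56)
  = 8.3680 / 1.0100 = 8.285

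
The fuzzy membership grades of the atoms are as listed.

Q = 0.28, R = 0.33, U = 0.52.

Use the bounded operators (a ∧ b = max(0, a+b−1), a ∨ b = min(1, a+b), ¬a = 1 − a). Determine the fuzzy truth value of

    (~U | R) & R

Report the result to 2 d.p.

~U = 1 − 0.52 = 0.48
~U | R = min(1, a+b) on (0.48, 0.33) = 0.81
(~U | R) & R = max(0, a+b−1) on (0.81, 0.33) = 0.14

0.14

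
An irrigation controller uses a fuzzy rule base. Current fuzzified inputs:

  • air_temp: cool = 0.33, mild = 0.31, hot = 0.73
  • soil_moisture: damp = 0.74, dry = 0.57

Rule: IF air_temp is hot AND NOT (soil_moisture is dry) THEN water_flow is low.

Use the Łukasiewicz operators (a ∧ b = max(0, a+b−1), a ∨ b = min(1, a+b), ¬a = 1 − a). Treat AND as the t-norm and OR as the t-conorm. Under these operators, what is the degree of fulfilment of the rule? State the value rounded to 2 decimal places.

0.16

firing strength: hot=0.73, ¬dry=1−0.57=0.43; AND[max(0, a+b−1)] → w = 0.16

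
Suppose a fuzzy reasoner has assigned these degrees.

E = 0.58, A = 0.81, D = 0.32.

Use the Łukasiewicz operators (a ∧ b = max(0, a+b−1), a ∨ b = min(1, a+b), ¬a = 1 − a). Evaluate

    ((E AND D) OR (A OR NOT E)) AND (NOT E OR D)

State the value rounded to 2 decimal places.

0.74

E AND D = max(0, a+b−1) on (0.58, 0.32) = 0.00
NOT E = 1 − 0.58 = 0.42
A OR NOT E = min(1, a+b) on (0.81, 0.42) = 1.00
(E AND D) OR (A OR NOT E) = min(1, a+b) on (0.00, 1.00) = 1.00
NOT E = 1 − 0.58 = 0.42
NOT E OR D = min(1, a+b) on (0.42, 0.32) = 0.74
((E AND D) OR (A OR NOT E)) AND (NOT E OR D) = max(0, a+b−1) on (1.00, 0.74) = 0.74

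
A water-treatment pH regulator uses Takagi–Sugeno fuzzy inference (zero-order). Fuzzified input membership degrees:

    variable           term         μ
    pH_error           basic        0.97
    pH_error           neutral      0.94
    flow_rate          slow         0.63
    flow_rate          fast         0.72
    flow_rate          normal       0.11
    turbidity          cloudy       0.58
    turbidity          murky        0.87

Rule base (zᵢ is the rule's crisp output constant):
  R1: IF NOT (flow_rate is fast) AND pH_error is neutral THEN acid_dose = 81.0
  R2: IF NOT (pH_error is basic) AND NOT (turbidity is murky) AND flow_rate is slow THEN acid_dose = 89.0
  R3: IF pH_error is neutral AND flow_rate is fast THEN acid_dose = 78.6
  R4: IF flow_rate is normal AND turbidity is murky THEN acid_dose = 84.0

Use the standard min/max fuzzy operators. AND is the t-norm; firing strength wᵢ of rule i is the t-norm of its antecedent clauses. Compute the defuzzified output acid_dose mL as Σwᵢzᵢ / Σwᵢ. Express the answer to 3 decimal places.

79.984

R1 (z=81.0): ¬fast=1−0.72=0.28, neutral=0.94; AND[min(a, b)] → w = 0.28
R2 (z=89.0): ¬basic=1−0.97=0.03, ¬murky=1−0.87=0.13, slow=0.63; AND[min(a, b)] → w = 0.03
R3 (z=78.6): neutral=0.94, fast=0.72; AND[min(a, b)] → w = 0.72
R4 (z=84.0): normal=0.11, murky=0.87; AND[min(a, b)] → w = 0.11
Weighted average = (0.28·81.0 + 0.03·89.0 + 0.72·78.6 + 0.11·84.0) / (0.28 + 0.03 + 0.72 + 0.11)
  = 91.1820 / 1.1400 = 79.984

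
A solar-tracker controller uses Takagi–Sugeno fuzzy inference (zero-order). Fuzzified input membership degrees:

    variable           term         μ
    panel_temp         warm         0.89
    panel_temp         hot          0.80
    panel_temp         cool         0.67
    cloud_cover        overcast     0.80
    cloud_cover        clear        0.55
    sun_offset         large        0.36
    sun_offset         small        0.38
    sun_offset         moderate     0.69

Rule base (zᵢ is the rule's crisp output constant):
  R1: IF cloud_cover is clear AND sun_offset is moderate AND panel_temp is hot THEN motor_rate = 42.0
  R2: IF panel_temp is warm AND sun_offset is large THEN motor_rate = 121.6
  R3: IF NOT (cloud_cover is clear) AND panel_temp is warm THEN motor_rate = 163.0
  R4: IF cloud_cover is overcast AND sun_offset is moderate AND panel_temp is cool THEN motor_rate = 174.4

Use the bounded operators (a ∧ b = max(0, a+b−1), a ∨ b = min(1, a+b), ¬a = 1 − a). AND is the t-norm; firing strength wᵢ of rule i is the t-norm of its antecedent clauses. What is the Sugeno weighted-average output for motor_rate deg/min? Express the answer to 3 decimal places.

146.081

R1 (z=42.0): clear=0.55, moderate=0.69, hot=0.80; AND[max(0, a+b−1)] → w = 0.04
R2 (z=121.6): warm=0.89, large=0.36; AND[max(0, a+b−1)] → w = 0.25
R3 (z=163.0): ¬clear=1−0.55=0.45, warm=0.89; AND[max(0, a+b−1)] → w = 0.34
R4 (z=174.4): overcast=0.80, moderate=0.69, cool=0.67; AND[max(0, a+b−1)] → w = 0.16
Weighted average = (0.04·42.0 + 0.25·121.6 + 0.34·163.0 + 0.16·174.4) / (0.04 + 0.25 + 0.34 + 0.16)
  = 115.4040 / 0.7900 = 146.081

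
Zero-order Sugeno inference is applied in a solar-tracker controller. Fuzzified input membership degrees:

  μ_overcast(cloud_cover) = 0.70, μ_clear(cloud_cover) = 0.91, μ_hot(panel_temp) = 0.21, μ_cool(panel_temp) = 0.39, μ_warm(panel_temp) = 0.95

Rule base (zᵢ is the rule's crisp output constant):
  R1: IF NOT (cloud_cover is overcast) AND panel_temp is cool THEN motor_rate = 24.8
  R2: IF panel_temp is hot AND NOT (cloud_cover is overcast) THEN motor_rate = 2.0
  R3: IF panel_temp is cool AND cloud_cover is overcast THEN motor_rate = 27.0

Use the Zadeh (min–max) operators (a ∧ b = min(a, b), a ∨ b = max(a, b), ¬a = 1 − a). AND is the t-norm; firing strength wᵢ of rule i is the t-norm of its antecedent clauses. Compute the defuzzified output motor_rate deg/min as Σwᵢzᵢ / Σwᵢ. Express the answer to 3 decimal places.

20.433

R1 (z=24.8): ¬overcast=1−0.70=0.30, cool=0.39; AND[min(a, b)] → w = 0.30
R2 (z=2.0): hot=0.21, ¬overcast=1−0.70=0.30; AND[min(a, b)] → w = 0.21
R3 (z=27.0): cool=0.39, overcast=0.70; AND[min(a, b)] → w = 0.39
Weighted average = (0.30·24.8 + 0.21·2.0 + 0.39·27.0) / (0.30 + 0.21 + 0.39)
  = 18.3900 / 0.9000 = 20.433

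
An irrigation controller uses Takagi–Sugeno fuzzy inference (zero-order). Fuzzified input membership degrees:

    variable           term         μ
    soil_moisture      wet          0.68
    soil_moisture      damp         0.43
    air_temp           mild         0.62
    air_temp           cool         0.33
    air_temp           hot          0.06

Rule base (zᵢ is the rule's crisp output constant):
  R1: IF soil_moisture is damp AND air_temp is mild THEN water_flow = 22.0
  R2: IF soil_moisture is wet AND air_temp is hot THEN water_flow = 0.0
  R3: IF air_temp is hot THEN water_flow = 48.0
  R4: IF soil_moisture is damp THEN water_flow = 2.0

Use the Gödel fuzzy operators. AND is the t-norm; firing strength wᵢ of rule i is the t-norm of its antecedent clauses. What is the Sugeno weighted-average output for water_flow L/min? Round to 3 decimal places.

R1 (z=22.0): damp=0.43, mild=0.62; AND[min(a, b)] → w = 0.43
R2 (z=0.0): wet=0.68, hot=0.06; AND[min(a, b)] → w = 0.06
R3 (z=48.0): hot=0.06 → w = 0.06
R4 (z=2.0): damp=0.43 → w = 0.43
Weighted average = (0.43·22.0 + 0.06·0.0 + 0.06·48.0 + 0.43·2.0) / (0.43 + 0.06 + 0.06 + 0.43)
  = 13.2000 / 0.9800 = 13.469

13.469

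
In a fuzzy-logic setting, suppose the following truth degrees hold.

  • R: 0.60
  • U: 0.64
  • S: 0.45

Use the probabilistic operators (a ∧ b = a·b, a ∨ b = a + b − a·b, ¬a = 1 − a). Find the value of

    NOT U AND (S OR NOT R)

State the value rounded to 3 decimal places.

0.241

NOT U = 1 − 0.6400 = 0.3600
NOT R = 1 − 0.6000 = 0.4000
S OR NOT R = a + b − a·b on (0.4500, 0.4000) = 0.6700
NOT U AND (S OR NOT R) = a·b on (0.3600, 0.6700) = 0.2412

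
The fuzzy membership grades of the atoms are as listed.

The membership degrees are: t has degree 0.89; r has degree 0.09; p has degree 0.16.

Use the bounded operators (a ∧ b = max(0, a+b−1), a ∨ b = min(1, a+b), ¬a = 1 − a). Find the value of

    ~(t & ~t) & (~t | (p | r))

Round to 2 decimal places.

~t = 1 − 0.89 = 0.11
t & ~t = max(0, a+b−1) on (0.89, 0.11) = 0.00
~(t & ~t) = 1 − 0.00 = 1.00
~t = 1 − 0.89 = 0.11
p | r = min(1, a+b) on (0.16, 0.09) = 0.25
~t | (p | r) = min(1, a+b) on (0.11, 0.25) = 0.36
~(t & ~t) & (~t | (p | r)) = max(0, a+b−1) on (1.00, 0.36) = 0.36

0.36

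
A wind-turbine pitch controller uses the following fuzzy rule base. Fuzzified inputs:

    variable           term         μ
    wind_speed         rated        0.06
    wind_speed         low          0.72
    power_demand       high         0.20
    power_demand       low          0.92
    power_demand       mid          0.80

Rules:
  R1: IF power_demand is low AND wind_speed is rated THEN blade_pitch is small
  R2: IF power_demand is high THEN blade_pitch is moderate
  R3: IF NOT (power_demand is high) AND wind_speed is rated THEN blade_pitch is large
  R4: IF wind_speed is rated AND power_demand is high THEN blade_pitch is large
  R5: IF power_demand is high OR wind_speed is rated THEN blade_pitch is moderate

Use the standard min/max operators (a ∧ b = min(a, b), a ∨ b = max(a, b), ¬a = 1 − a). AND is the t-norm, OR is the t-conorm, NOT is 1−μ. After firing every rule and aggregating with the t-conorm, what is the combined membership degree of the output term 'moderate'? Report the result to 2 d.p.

R1: low=0.92, rated=0.06; AND[min(a, b)] → w = 0.06
R2: high=0.20 → w = 0.20
R3: ¬high=1−0.20=0.80, rated=0.06; AND[min(a, b)] → w = 0.06
R4: rated=0.06, high=0.20; AND[min(a, b)] → w = 0.06
R5: high=0.20, rated=0.06; OR[max(a, b)] → w = 0.20
Rules with consequent 'moderate': {R2, R5} → strengths 0.20, 0.20
Aggregate via t-conorm [max(a, b)]: 0.20

0.20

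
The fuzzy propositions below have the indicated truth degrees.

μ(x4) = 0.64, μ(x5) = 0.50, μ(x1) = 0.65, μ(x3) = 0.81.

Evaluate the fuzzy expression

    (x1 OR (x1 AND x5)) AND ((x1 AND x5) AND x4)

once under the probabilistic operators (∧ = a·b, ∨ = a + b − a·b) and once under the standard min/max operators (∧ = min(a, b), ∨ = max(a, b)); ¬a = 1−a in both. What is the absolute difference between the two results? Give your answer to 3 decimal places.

Under probabilistic:
  x1 AND x5 = a·b on (0.6500, 0.5000) = 0.3250
  x1 OR (x1 AND x5) = a + b − a·b on (0.6500, 0.3250) = 0.7638
  x1 AND x5 = a·b on (0.6500, 0.5000) = 0.3250
  (x1 AND x5) AND x4 = a·b on (0.3250, 0.6400) = 0.2080
  (x1 OR (x1 AND x5)) AND ((x1 AND x5) AND x4) = a·b on (0.7638, 0.2080) = 0.1589
  → value = 0.1589
Under standard min/max:
  x1 AND x5 = min(a, b) on (0.65, 0.50) = 0.50
  x1 OR (x1 AND x5) = max(a, b) on (0.65, 0.50) = 0.65
  x1 AND x5 = min(a, b) on (0.65, 0.50) = 0.50
  (x1 AND x5) AND x4 = min(a, b) on (0.50, 0.64) = 0.50
  (x1 OR (x1 AND x5)) AND ((x1 AND x5) AND x4) = min(a, b) on (0.65, 0.50) = 0.50
  → value = 0.5000
|0.1589 − 0.5000| = 0.341

0.341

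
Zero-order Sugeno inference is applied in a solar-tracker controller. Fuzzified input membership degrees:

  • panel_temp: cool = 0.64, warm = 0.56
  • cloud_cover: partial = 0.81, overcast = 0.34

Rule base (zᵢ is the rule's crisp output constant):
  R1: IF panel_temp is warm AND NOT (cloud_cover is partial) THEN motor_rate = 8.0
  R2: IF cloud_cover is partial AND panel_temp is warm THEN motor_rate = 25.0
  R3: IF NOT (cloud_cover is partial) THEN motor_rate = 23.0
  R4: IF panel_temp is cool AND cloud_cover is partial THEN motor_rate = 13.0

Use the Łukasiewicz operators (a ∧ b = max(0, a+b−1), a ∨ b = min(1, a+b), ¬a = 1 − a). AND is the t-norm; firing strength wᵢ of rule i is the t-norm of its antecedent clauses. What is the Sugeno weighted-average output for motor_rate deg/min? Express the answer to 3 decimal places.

R1 (z=8.0): warm=0.56, ¬partial=1−0.81=0.19; AND[max(0, a+b−1)] → w = 0.00
R2 (z=25.0): partial=0.81, warm=0.56; AND[max(0, a+b−1)] → w = 0.37
R3 (z=23.0): ¬partial=1−0.81=0.19 → w = 0.19
R4 (z=13.0): cool=0.64, partial=0.81; AND[max(0, a+b−1)] → w = 0.45
Weighted average = (0.00·8.0 + 0.37·25.0 + 0.19·23.0 + 0.45·13.0) / (0.00 + 0.37 + 0.19 + 0.45)
  = 19.4700 / 1.0100 = 19.277

19.277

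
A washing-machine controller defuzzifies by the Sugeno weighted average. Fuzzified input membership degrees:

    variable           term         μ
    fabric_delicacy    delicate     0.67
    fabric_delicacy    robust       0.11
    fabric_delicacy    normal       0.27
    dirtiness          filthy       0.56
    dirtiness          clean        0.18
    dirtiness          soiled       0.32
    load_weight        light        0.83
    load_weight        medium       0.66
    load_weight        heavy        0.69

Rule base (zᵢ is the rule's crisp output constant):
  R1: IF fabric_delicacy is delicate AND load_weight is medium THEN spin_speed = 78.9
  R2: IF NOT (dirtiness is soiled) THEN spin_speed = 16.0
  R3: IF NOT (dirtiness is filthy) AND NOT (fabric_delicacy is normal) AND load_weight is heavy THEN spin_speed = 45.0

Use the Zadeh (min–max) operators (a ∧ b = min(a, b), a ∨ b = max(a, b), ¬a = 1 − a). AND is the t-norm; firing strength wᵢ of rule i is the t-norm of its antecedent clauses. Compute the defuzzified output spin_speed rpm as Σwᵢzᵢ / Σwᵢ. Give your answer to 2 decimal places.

46.49

R1 (z=78.9): delicate=0.67, medium=0.66; AND[min(a, b)] → w = 0.66
R2 (z=16.0): ¬soiled=1−0.32=0.68 → w = 0.68
R3 (z=45.0): ¬filthy=1−0.56=0.44, ¬normal=1−0.27=0.73, heavy=0.69; AND[min(a, b)] → w = 0.44
Weighted average = (0.66·78.9 + 0.68·16.0 + 0.44·45.0) / (0.66 + 0.68 + 0.44)
  = 82.7540 / 1.7800 = 46.49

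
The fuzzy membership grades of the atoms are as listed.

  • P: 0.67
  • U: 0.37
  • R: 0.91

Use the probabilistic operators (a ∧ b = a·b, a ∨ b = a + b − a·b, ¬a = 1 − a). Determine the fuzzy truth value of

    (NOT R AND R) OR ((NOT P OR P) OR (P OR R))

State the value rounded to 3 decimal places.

0.994

NOT R = 1 − 0.9100 = 0.0900
NOT R AND R = a·b on (0.0900, 0.9100) = 0.0819
NOT P = 1 − 0.6700 = 0.3300
NOT P OR P = a + b − a·b on (0.3300, 0.6700) = 0.7789
P OR R = a + b − a·b on (0.6700, 0.9100) = 0.9703
(NOT P OR P) OR (P OR R) = a + b − a·b on (0.7789, 0.9703) = 0.9934
(NOT R AND R) OR ((NOT P OR P) OR (P OR R)) = a + b − a·b on (0.0819, 0.9934) = 0.9940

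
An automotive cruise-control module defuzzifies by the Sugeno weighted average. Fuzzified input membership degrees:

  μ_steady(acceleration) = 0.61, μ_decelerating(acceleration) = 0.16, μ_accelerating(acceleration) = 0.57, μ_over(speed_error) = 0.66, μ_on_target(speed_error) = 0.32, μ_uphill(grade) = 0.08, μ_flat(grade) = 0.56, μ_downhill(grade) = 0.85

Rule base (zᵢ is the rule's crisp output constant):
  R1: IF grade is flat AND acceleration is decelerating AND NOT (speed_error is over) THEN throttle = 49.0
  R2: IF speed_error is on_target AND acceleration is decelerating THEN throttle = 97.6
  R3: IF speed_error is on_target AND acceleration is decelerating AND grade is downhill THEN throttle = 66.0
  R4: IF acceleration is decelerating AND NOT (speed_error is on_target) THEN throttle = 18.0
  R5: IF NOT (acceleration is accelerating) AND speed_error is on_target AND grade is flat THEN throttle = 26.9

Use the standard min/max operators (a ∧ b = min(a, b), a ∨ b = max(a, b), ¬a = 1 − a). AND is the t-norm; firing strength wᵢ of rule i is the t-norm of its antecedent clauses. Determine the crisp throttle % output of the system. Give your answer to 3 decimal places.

R1 (z=49.0): flat=0.56, decelerating=0.16, ¬over=1−0.66=0.34; AND[min(a, b)] → w = 0.16
R2 (z=97.6): on_target=0.32, decelerating=0.16; AND[min(a, b)] → w = 0.16
R3 (z=66.0): on_target=0.32, decelerating=0.16, downhill=0.85; AND[min(a, b)] → w = 0.16
R4 (z=18.0): decelerating=0.16, ¬on_target=1−0.32=0.68; AND[min(a, b)] → w = 0.16
R5 (z=26.9): ¬accelerating=1−0.57=0.43, on_target=0.32, flat=0.56; AND[min(a, b)] → w = 0.32
Weighted average = (0.16·49.0 + 0.16·97.6 + 0.16·66.0 + 0.16·18.0 + 0.32·26.9) / (0.16 + 0.16 + 0.16 + 0.16 + 0.32)
  = 45.5040 / 0.9600 = 47.400

47.400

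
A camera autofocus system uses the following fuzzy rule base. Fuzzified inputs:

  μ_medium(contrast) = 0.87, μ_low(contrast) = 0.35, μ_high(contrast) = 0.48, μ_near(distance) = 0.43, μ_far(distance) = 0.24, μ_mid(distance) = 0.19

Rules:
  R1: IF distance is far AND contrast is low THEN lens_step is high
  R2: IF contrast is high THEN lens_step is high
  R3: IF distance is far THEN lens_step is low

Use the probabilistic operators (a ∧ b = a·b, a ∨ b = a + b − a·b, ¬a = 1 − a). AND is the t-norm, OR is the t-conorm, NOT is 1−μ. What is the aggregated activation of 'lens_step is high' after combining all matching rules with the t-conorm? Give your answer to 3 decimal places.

R1: far=0.24, low=0.35; AND[a·b] → w = 0.0840
R2: high=0.48 → w = 0.4800
R3: far=0.24 → w = 0.2400
Rules with consequent 'high': {R1, R2} → strengths 0.0840, 0.4800
Aggregate via t-conorm [a + b − a·b]: 0.5237

0.524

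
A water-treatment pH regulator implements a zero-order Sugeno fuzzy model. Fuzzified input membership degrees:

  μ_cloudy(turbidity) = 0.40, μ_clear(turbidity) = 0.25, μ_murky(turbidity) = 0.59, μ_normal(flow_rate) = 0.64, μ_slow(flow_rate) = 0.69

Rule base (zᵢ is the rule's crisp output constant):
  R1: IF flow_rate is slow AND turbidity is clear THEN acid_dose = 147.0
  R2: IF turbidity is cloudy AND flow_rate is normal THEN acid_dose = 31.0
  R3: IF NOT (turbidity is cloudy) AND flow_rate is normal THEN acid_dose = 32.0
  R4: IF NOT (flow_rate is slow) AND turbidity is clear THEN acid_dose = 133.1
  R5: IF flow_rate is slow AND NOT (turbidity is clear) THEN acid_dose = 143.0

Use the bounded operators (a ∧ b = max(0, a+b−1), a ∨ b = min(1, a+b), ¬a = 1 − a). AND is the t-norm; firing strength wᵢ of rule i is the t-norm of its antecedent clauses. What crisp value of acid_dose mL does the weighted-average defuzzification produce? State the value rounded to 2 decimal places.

99.78

R1 (z=147.0): slow=0.69, clear=0.25; AND[max(0, a+b−1)] → w = 0.00
R2 (z=31.0): cloudy=0.40, normal=0.64; AND[max(0, a+b−1)] → w = 0.04
R3 (z=32.0): ¬cloudy=1−0.40=0.60, normal=0.64; AND[max(0, a+b−1)] → w = 0.24
R4 (z=133.1): ¬slow=1−0.69=0.31, clear=0.25; AND[max(0, a+b−1)] → w = 0.00
R5 (z=143.0): slow=0.69, ¬clear=1−0.25=0.75; AND[max(0, a+b−1)] → w = 0.44
Weighted average = (0.00·147.0 + 0.04·31.0 + 0.24·32.0 + 0.00·133.1 + 0.44·143.0) / (0.00 + 0.04 + 0.24 + 0.00 + 0.44)
  = 71.8400 / 0.7200 = 99.78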